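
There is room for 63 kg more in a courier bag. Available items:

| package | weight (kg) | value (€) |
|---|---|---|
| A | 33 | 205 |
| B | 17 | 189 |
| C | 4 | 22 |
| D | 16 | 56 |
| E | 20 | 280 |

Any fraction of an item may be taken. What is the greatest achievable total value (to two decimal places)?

630.52

Sort by value per unit weight and fill in that order.
Order: E (280/20=14.00) > B (189/17=11.12) > A (205/33=6.21) > C (22/4=5.50) > D (56/16=3.50)
Fill: take E (20 @ 280) → take B (17 @ 189) → take 26/33 of A → 161.52; 63/63 used.
Total value = 630.52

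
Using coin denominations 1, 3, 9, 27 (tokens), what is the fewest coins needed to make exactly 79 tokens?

7

Use the largest denomination that fits, subtract, and repeat.
79 = 2×27 + 2×9 + 2×3 + 1×1
Total coins = 2 + 2 + 2 + 1 = 7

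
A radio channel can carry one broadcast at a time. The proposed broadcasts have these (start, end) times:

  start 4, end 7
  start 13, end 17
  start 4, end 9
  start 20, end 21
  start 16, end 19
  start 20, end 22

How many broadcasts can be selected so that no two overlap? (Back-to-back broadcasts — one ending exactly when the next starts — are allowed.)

3

Order by finish time; keep every interval that doesn't clash with the previous kept one.
By end time: (4,7), (4,9), (13,17), (16,19), (20,21), (20,22).
Pick (4,7); next start ≥ 7 → (13,17); next start ≥ 17 → (20,21).
Selected 3 broadcasts.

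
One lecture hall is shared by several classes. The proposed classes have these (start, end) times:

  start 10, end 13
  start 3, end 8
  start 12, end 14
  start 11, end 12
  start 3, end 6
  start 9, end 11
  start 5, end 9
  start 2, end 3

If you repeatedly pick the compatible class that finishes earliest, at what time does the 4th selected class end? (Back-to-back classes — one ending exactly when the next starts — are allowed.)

By end time: (2,3), (3,6), (3,8), (5,9), (9,11), (11,12), (10,13), (12,14).
Pick (2,3); next start ≥ 3 → (3,6); next start ≥ 6 → (9,11); next start ≥ 11 → (11,12); next start ≥ 12 → (12,14).
Selected: (2,3) (3,6) (9,11) (11,12) (12,14)

12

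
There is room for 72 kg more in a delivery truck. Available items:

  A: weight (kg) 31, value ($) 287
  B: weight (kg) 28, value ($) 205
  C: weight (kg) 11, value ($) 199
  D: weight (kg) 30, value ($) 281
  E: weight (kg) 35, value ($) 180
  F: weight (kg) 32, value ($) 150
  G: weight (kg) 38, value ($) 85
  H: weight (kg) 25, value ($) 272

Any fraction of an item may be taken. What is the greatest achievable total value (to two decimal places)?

807.55

Sort by value per unit weight and fill in that order.
Ratios (sorted): C 18.09, H 10.88, D 9.37, A 9.26, B 7.32, E 5.14, F 4.69, G 2.24
take C (11 @ 199); take H (25 @ 272); take D (30 @ 281); take 6/31 of A → 55.55. Capacity used 72/72.
Total value = 807.55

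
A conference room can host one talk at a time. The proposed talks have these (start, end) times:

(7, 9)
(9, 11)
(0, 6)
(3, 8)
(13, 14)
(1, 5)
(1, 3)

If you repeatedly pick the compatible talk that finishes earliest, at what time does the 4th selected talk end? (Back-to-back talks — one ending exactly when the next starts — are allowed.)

14

Order by finish time; keep every interval that doesn't clash with the previous kept one.
By end time: (1,3), (1,5), (0,6), (3,8), (7,9), (9,11), (13,14).
Pick (1,3); next start ≥ 3 → (3,8); next start ≥ 8 → (9,11); next start ≥ 11 → (13,14).
Selected: (1,3) (3,8) (9,11) (13,14)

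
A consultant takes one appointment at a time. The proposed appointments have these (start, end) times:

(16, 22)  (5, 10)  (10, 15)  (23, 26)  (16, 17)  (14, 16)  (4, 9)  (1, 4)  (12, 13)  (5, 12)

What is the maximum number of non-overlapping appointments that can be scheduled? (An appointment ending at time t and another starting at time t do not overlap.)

Order by finish time; keep every interval that doesn't clash with the previous kept one.
By end time: (1,4), (4,9), (5,10), (5,12), (12,13), (10,15), (14,16), (16,17), (16,22), (23,26).
Pick (1,4); next start ≥ 4 → (4,9); next start ≥ 9 → (12,13); next start ≥ 13 → (14,16); next start ≥ 16 → (16,17); next start ≥ 17 → (23,26).
Selected 6 appointments.

6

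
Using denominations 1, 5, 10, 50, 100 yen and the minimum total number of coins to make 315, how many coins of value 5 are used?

Use the largest denomination that fits, subtract, and repeat.
315 − 3×100→15 − 1×10→5 − 1×5→0
Count of 5: 1

1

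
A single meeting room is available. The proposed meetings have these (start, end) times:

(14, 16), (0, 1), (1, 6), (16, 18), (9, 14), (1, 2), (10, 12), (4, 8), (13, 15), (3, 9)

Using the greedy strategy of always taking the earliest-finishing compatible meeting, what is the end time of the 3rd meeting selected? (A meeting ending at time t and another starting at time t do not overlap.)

Sorted by end: (0,1)  (1,2)  (1,6)  (4,8)  (3,9)  (10,12)  (9,14)  (13,15)  (14,16)  (16,18)
take (0,1); take (1,2); skip (1,6); take (4,8); skip (3,9); take (10,12); take (13,15); skip (14,16); take (16,18).
Selected: (0,1) (1,2) (4,8) (10,12) (13,15) (16,18)

8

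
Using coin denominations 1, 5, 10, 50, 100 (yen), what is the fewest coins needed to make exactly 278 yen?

Use the largest denomination that fits, subtract, and repeat.
278 = 2×100 + 1×50 + 2×10 + 1×5 + 3×1
Total coins = 2 + 1 + 2 + 1 + 3 = 9

9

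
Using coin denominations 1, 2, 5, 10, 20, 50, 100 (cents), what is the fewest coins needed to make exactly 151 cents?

3

151 = 1×100 + 1×50 + 1×1
Total coins = 1 + 1 + 1 = 3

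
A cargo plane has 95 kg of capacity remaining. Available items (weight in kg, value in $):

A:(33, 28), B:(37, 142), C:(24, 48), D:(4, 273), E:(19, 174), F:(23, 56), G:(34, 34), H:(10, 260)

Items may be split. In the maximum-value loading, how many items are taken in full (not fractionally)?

5

Order: D (273/4=68.25) > H (260/10=26.00) > E (174/19=9.16) > B (142/37=3.84) > F (56/23=2.43) > C (48/24=2.00) > G (34/34=1.00) > A (28/33=0.85)
Fill: take D (4 @ 273) → take H (10 @ 260) → take E (19 @ 174) → take B (37 @ 142) → take F (23 @ 56) → take 2/24 of C → 4.00; 95/95 used.
5 item(s) taken whole; one partial (take 2/24 of C).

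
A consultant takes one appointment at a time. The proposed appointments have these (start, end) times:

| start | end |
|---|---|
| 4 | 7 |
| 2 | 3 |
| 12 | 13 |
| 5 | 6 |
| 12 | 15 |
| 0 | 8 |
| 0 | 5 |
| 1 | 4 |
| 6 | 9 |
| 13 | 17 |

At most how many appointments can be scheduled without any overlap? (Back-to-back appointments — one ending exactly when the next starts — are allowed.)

Sorted by end: (2,3)  (1,4)  (0,5)  (5,6)  (4,7)  (0,8)  (6,9)  (12,13)  (12,15)  (13,17)
take (2,3); skip (1,4); take (5,6); skip (4,7); take (6,9); take (12,13); skip (12,15); take (13,17).
Selected 5 appointments.

5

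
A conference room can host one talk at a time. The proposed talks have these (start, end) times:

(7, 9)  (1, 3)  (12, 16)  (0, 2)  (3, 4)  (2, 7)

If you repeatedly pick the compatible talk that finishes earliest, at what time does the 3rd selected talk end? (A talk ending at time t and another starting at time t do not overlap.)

9

By end time: (0,2), (1,3), (3,4), (2,7), (7,9), (12,16).
Pick (0,2); next start ≥ 2 → (3,4); next start ≥ 4 → (7,9); next start ≥ 9 → (12,16).
Selected: (0,2) (3,4) (7,9) (12,16)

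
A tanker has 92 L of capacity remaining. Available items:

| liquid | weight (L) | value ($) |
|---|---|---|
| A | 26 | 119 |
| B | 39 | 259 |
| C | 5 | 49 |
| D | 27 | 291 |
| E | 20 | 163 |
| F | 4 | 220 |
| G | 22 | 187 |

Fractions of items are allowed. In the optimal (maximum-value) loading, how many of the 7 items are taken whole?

5

Order: F (220/4=55.00) > D (291/27=10.78) > C (49/5=9.80) > G (187/22=8.50) > E (163/20=8.15) > B (259/39=6.64) > A (119/26=4.58)
Fill: take F (4 @ 220) → take D (27 @ 291) → take C (5 @ 49) → take G (22 @ 187) → take E (20 @ 163) → take 14/39 of B → 92.97; 92/92 used.
5 item(s) taken whole; one partial (take 14/39 of B).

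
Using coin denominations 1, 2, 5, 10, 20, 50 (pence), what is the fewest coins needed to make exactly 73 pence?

4

Greedy: take as many of the largest coin as possible, then repeat with the remainder.
73 − 1×50→23 − 1×20→3 − 1×2→1 − 1×1→0
Total coins = 1 + 1 + 1 + 1 = 4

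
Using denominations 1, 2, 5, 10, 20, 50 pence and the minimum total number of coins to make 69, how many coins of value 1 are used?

0

Use the largest denomination that fits, subtract, and repeat.
69 − 1×50→19 − 1×10→9 − 1×5→4 − 2×2→0
Count of 1: 0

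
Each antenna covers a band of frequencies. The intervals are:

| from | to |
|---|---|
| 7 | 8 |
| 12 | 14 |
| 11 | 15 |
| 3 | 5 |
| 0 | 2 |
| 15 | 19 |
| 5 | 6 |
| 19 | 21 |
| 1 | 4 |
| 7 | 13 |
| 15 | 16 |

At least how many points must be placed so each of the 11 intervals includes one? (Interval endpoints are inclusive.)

Sorted: [0,2] [1,4] [3,5] [5,6] [7,8] [7,13] [12,14] [11,15] [15,16] [15,19] [19,21]
{[0,2],[1,4]} hit by 2; {[3,5],[5,6]} hit by 5; {[7,8],[7,13]} hit by 8; {[12,14],[11,15]} hit by 14; {[15,16],[15,19]} hit by 16; {[19,21]} hit by 21.
Points: 2, 5, 8, 14, 16, 21 (6 total).

6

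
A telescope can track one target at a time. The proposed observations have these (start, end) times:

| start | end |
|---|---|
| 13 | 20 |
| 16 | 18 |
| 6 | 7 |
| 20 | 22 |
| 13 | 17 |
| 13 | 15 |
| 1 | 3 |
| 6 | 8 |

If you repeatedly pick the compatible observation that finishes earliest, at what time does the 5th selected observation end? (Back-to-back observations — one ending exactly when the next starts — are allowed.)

Greedy by earliest finish: after sorting by end time, pick each interval compatible with the last pick.
By end time: (1,3), (6,7), (6,8), (13,15), (13,17), (16,18), (13,20), (20,22).
Pick (1,3); next start ≥ 3 → (6,7); next start ≥ 7 → (13,15); next start ≥ 15 → (16,18); next start ≥ 18 → (20,22).
Selected: (1,3) (6,7) (13,15) (16,18) (20,22)

22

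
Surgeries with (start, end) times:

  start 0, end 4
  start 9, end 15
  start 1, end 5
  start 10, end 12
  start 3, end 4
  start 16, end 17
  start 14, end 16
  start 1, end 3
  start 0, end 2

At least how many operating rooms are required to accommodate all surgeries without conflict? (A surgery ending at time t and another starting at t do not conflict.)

4

Count concurrent intervals with a sweep; the peak is the room count.
Events (time:±→running): 0:+→1 0:+→2 1:+→3 1:+→4 … peak 4.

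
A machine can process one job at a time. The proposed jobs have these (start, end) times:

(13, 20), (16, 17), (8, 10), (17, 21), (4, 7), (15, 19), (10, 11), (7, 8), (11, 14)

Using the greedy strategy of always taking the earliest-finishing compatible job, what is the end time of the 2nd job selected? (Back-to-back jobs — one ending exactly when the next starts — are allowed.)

Sorted by end: (4,7)  (7,8)  (8,10)  (10,11)  (11,14)  (16,17)  (15,19)  (13,20)  (17,21)
take (4,7); take (7,8); take (8,10); take (10,11); take (11,14); take (16,17); skip (15,19); take (17,21).
Selected: (4,7) (7,8) (8,10) (10,11) (11,14) (16,17) (17,21)

8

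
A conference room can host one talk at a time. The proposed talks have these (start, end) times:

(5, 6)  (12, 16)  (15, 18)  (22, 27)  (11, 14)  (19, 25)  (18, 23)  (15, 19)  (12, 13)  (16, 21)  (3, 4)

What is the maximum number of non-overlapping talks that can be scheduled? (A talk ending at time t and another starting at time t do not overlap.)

5

Greedy by earliest finish: after sorting by end time, pick each interval compatible with the last pick.
By end time: (3,4), (5,6), (12,13), (11,14), (12,16), (15,18), (15,19), (16,21), (18,23), (19,25), (22,27).
Pick (3,4); next start ≥ 4 → (5,6); next start ≥ 6 → (12,13); next start ≥ 13 → (15,18); next start ≥ 18 → (18,23).
Selected 5 talks.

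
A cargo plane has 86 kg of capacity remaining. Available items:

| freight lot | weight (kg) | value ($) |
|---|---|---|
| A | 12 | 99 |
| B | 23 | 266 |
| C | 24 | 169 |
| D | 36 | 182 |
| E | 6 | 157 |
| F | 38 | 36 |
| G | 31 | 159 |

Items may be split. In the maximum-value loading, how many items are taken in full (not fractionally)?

4

Ratios (sorted): E 26.17, B 11.57, A 8.25, C 7.04, G 5.13, D 5.06, F 0.95
take E (6 @ 157); take B (23 @ 266); take A (12 @ 99); take C (24 @ 169); take 21/31 of G → 107.71. Capacity used 86/86.
4 item(s) taken whole; one partial (take 21/31 of G).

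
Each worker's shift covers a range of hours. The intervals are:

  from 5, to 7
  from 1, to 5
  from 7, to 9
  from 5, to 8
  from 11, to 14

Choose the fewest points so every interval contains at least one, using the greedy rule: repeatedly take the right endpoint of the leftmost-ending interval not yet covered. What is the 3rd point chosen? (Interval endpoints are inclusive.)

Process intervals by earliest right end; each time one isn't hit yet, stab at its right endpoint.
Sorted: [1,5] [5,7] [5,8] [7,9] [11,14]
{[1,5],[5,7],[5,8]} hit by 5; {[7,9]} hit by 9; {[11,14]} hit by 14.
Points: 5, 9, 14 (3 total).

14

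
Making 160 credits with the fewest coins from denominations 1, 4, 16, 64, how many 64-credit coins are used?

2

Greedy: take as many of the largest coin as possible, then repeat with the remainder.
160 = 2×64 + 2×16
Count of 64: 2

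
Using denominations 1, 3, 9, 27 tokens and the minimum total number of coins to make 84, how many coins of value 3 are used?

1

Greedy: take as many of the largest coin as possible, then repeat with the remainder.
84 − 3×27→3 − 1×3→0
Count of 3: 1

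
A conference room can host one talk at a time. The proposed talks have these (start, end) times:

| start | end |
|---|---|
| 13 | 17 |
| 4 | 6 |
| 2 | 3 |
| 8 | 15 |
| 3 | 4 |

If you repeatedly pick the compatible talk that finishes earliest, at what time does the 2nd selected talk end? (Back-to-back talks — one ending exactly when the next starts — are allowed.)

4

By end time: (2,3), (3,4), (4,6), (8,15), (13,17).
Pick (2,3); next start ≥ 3 → (3,4); next start ≥ 4 → (4,6); next start ≥ 6 → (8,15).
Selected: (2,3) (3,4) (4,6) (8,15)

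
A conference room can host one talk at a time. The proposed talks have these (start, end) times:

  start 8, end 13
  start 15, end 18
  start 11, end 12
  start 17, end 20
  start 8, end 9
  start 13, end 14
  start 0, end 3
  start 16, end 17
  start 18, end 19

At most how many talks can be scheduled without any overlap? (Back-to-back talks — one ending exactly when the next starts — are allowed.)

By end time: (0,3), (8,9), (11,12), (8,13), (13,14), (16,17), (15,18), (18,19), (17,20).
Pick (0,3); next start ≥ 3 → (8,9); next start ≥ 9 → (11,12); next start ≥ 12 → (13,14); next start ≥ 14 → (16,17); next start ≥ 17 → (18,19).
Selected 6 talks.

6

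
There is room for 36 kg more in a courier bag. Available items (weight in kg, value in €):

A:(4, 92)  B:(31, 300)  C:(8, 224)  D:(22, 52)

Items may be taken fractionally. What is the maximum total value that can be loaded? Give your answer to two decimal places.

Greedy by value/weight ratio, highest first.
Ratios (sorted): C 28.00, A 23.00, B 9.68, D 2.36
take C (8 @ 224); take A (4 @ 92); take 24/31 of B → 232.26. Capacity used 36/36.
Total value = 548.26

548.26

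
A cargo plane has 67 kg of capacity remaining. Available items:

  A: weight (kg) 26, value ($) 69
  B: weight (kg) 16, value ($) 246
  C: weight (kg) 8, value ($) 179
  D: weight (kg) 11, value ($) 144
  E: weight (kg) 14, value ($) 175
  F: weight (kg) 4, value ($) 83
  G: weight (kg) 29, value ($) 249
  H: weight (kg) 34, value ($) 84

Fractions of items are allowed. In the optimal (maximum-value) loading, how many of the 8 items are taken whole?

Sort by value per unit weight and fill in that order.
Order: C (179/8=22.38) > F (83/4=20.75) > B (246/16=15.38) > D (144/11=13.09) > E (175/14=12.50) > G (249/29=8.59) > A (69/26=2.65) > H (84/34=2.47)
Fill: take C (8 @ 179) → take F (4 @ 83) → take B (16 @ 246) → take D (11 @ 144) → take E (14 @ 175) → take 14/29 of G → 120.21; 67/67 used.
5 item(s) taken whole; one partial (take 14/29 of G).

5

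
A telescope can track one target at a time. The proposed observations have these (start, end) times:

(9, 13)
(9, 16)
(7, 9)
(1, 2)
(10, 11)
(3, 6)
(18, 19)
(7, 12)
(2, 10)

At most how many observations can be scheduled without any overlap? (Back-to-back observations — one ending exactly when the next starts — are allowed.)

By end time: (1,2), (3,6), (7,9), (2,10), (10,11), (7,12), (9,13), (9,16), (18,19).
Pick (1,2); next start ≥ 2 → (3,6); next start ≥ 6 → (7,9); next start ≥ 9 → (10,11); next start ≥ 11 → (18,19).
Selected 5 observations.

5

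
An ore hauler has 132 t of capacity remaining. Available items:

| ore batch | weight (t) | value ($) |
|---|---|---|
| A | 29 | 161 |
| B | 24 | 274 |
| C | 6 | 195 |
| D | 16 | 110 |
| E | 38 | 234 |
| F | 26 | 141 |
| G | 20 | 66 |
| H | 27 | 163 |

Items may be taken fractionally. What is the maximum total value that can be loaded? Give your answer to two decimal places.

1092.59

Greedy by value/weight ratio, highest first.
Ratios (sorted): C 32.50, B 11.42, D 6.88, E 6.16, H 6.04, A 5.55, F 5.42, G 3.30
take C (6 @ 195); take B (24 @ 274); take D (16 @ 110); take E (38 @ 234); take H (27 @ 163); take 21/29 of A → 116.59. Capacity used 132/132.
Total value = 1092.59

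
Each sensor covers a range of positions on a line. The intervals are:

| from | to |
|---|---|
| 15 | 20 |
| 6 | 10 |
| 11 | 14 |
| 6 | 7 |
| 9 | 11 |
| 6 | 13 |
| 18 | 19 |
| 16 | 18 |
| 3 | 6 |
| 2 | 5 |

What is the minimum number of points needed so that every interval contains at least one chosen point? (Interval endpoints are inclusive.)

Sort by right endpoint; whenever an interval is uncovered, place a point at its right end.
Sorted: [2,5] [3,6] [6,7] [6,10] [9,11] [6,13] [11,14] [16,18] [18,19] [15,20]
{[2,5],[3,6]} hit by 5; {[6,7],[6,10]} hit by 7; {[9,11],[6,13],[11,14]} hit by 11; {[16,18],[18,19],[15,20]} hit by 18.
Points: 5, 7, 11, 18 (4 total).

4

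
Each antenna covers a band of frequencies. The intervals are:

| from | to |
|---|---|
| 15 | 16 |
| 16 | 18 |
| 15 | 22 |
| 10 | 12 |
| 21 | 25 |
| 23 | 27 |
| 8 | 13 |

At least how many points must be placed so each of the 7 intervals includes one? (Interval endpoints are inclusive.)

Sort by right endpoint; whenever an interval is uncovered, place a point at its right end.
By right end: [10,12]  [8,13]  [15,16]  [16,18]  [15,22]  [21,25]  [23,27]
[10,12] uncovered → point at 12; [15,16] uncovered → point at 16; [21,25] uncovered → point at 25.
Points: 12, 16, 25 (3 total).

3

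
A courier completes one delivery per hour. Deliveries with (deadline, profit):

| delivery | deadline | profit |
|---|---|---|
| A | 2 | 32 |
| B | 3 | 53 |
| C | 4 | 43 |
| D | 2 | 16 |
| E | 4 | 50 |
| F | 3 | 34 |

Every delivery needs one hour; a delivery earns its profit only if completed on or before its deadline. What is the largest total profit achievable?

180

Sort by profit descending; place each in the latest free slot ≤ its deadline.
Profit order: B=53 E=50 C=43 F=34 A=32 D=16
Assign: B→slot 3, E→slot 4, C→slot 2, F→slot 1, A skipped, D skipped.
Slots: [1:F] [2:C] [3:B] [4:E]
Profit = 34 + 43 + 53 + 50 = 180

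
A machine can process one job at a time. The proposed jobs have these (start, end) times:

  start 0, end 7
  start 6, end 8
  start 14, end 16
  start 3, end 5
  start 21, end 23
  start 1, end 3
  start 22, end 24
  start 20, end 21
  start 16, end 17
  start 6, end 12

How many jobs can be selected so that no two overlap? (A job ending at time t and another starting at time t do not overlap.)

By end time: (1,3), (3,5), (0,7), (6,8), (6,12), (14,16), (16,17), (20,21), (21,23), (22,24).
Pick (1,3); next start ≥ 3 → (3,5); next start ≥ 5 → (6,8); next start ≥ 8 → (14,16); next start ≥ 16 → (16,17); next start ≥ 17 → (20,21); next start ≥ 21 → (21,23).
Selected 7 jobs.

7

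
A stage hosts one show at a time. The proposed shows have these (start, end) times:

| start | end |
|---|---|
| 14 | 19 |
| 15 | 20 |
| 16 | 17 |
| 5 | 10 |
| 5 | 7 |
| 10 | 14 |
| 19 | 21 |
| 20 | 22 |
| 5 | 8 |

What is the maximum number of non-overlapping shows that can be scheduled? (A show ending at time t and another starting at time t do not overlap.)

Sorted by end: (5,7)  (5,8)  (5,10)  (10,14)  (16,17)  (14,19)  (15,20)  (19,21)  (20,22)
take (5,7); skip (5,8); take (10,14); take (16,17); skip (15,20); take (19,21).
Selected 4 shows.

4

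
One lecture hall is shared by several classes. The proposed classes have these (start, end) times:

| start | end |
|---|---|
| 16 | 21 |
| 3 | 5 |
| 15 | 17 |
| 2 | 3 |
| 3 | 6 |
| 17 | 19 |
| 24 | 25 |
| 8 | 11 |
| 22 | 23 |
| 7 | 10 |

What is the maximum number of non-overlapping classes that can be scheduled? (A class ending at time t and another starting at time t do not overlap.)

7

Order by finish time; keep every interval that doesn't clash with the previous kept one.
By end time: (2,3), (3,5), (3,6), (7,10), (8,11), (15,17), (17,19), (16,21), (22,23), (24,25).
Pick (2,3); next start ≥ 3 → (3,5); next start ≥ 5 → (7,10); next start ≥ 10 → (15,17); next start ≥ 17 → (17,19); next start ≥ 19 → (22,23); next start ≥ 23 → (24,25).
Selected 7 classes.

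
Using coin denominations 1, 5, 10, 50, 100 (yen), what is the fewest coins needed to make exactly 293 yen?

Greedy: take as many of the largest coin as possible, then repeat with the remainder.
293 − 2×100→93 − 1×50→43 − 4×10→3 − 3×1→0
Total coins = 2 + 1 + 4 + 3 = 10

10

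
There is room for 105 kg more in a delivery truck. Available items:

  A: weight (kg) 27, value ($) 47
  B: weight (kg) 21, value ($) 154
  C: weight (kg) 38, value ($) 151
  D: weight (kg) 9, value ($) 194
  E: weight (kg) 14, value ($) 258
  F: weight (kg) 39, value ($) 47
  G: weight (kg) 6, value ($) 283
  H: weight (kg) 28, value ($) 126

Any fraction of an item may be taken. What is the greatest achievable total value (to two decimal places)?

1122.29

Greedy by value/weight ratio, highest first.
Ratios (sorted): G 47.17, D 21.56, E 18.43, B 7.33, H 4.50, C 3.97, A 1.74, F 1.21
take G (6 @ 283); take D (9 @ 194); take E (14 @ 258); take B (21 @ 154); take H (28 @ 126); take 27/38 of C → 107.29. Capacity used 105/105.
Total value = 1122.29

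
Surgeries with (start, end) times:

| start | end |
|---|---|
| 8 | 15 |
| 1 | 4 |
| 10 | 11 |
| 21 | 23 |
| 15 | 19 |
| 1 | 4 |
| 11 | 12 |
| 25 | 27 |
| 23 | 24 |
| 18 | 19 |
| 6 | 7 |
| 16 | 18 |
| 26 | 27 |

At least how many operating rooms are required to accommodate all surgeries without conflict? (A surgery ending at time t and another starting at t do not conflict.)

The answer is the maximum number of intervals overlapping at any instant.
Events (time:±→running): 1:+→1 1:+→2 … peak 2.

2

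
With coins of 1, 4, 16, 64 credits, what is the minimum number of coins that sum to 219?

Greedy: take as many of the largest coin as possible, then repeat with the remainder.
219 = 3×64 + 1×16 + 2×4 + 3×1
Total coins = 3 + 1 + 2 + 3 = 9

9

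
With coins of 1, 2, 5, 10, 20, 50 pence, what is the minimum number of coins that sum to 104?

4

Use the largest denomination that fits, subtract, and repeat.
104 − 2×50→4 − 2×2→0
Total coins = 2 + 2 = 4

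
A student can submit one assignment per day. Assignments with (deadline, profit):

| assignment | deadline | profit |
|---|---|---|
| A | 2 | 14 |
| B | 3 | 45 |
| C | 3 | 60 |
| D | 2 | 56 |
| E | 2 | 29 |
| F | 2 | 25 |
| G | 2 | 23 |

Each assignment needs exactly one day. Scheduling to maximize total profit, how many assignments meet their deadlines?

3

Take jobs in profit order; each goes to the latest open slot no later than its deadline.
Profit order: C=60 D=56 B=45 E=29 F=25 G=23 A=14
Assign: C→slot 3, D→slot 2, B→slot 1, E skipped, F skipped, G skipped, A skipped.
Slots: [1:B] [2:D] [3:C]
3 of 7 scheduled.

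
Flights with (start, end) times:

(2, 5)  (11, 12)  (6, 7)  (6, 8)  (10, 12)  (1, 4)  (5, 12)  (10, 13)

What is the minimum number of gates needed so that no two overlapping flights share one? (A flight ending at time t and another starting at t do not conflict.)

Count concurrent intervals with a sweep; the peak is the room count.
Events (time:±→running): 1:+→1 2:+→2 4:-→1 5:-→0 5:+→1 6:+→2 6:+→3 7:-→2 8:-→1 10:+→2 10:+→3 11:+→4 … peak 4.

4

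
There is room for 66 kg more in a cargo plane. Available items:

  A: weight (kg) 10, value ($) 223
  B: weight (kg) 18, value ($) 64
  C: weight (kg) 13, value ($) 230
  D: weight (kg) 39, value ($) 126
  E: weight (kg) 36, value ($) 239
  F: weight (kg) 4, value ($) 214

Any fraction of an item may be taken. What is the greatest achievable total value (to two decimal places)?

Ratios (sorted): F 53.50, A 22.30, C 17.69, E 6.64, B 3.56, D 3.23
take F (4 @ 214); take A (10 @ 223); take C (13 @ 230); take E (36 @ 239); take 3/18 of B → 10.67. Capacity used 66/66.
Total value = 916.67

916.67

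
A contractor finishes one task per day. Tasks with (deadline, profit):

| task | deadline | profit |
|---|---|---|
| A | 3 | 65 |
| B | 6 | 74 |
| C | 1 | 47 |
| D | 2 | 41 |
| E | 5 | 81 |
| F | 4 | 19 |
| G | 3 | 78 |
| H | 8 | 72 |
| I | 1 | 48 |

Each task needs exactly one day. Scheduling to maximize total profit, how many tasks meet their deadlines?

7

Sort by profit descending; place each in the latest free slot ≤ its deadline.
Profit order: E=81 G=78 B=74 H=72 A=65 I=48 C=47 D=41 F=19
Assign: E→slot 5, G→slot 3, B→slot 6, H→slot 8, A→slot 2, I→slot 1, C skipped, D skipped, F→slot 4.
Slots: [1:I] [2:A] [3:G] [4:F] [5:E] [6:B] [8:H]
7 of 9 scheduled.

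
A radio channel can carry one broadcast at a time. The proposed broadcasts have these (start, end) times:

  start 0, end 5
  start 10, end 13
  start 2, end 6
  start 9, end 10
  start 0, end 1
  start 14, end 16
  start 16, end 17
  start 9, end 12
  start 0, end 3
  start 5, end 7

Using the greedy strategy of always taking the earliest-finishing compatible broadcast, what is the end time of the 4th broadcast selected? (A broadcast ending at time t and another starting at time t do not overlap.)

13

By end time: (0,1), (0,3), (0,5), (2,6), (5,7), (9,10), (9,12), (10,13), (14,16), (16,17).
Pick (0,1); next start ≥ 1 → (2,6); next start ≥ 6 → (9,10); next start ≥ 10 → (10,13); next start ≥ 13 → (14,16); next start ≥ 16 → (16,17).
Selected: (0,1) (2,6) (9,10) (10,13) (14,16) (16,17)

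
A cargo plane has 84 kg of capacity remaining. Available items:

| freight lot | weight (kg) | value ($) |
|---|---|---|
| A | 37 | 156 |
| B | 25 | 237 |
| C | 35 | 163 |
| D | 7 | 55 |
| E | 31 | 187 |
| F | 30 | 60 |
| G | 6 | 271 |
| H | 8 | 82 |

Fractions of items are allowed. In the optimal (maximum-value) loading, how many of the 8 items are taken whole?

Sort by value per unit weight and fill in that order.
Ratios (sorted): G 45.17, H 10.25, B 9.48, D 7.86, E 6.03, C 4.66, A 4.22, F 2.00
take G (6 @ 271); take H (8 @ 82); take B (25 @ 237); take D (7 @ 55); take E (31 @ 187); take 7/35 of C → 32.60. Capacity used 84/84.
5 item(s) taken whole; one partial (take 7/35 of C).

5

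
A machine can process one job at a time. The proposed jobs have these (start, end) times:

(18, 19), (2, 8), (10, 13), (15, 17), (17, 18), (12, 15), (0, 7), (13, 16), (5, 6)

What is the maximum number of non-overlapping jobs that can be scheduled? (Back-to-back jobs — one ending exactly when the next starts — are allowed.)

Greedy by earliest finish: after sorting by end time, pick each interval compatible with the last pick.
By end time: (5,6), (0,7), (2,8), (10,13), (12,15), (13,16), (15,17), (17,18), (18,19).
Pick (5,6); next start ≥ 6 → (10,13); next start ≥ 13 → (13,16); next start ≥ 16 → (17,18); next start ≥ 18 → (18,19).
Selected 5 jobs.

5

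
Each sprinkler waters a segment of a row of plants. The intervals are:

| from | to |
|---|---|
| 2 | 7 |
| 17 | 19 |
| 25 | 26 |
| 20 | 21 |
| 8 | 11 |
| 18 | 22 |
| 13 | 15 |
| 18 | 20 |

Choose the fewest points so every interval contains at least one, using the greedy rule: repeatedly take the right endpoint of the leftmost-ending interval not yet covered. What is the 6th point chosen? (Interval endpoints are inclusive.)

Process intervals by earliest right end; each time one isn't hit yet, stab at its right endpoint.
Sorted: [2,7] [8,11] [13,15] [17,19] [18,20] [20,21] [18,22] [25,26]
{[2,7]} hit by 7; {[8,11]} hit by 11; {[13,15]} hit by 15; {[17,19],[18,20]} hit by 19; {[20,21],[18,22]} hit by 21; {[25,26]} hit by 26.
Points: 7, 11, 15, 19, 21, 26 (6 total).

26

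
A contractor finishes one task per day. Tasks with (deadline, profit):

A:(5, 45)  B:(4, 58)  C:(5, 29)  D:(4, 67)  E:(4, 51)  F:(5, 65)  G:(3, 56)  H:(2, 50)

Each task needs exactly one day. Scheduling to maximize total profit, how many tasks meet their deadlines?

Sort by profit descending; place each in the latest free slot ≤ its deadline.
By profit: D(d4,67), F(d5,65), B(d4,58), G(d3,56), E(d4,51), H(d2,50), A(d5,45), C(d5,29)
D→slot 4; F→slot 5; B→slot 3; G→slot 2; E→slot 1; H skipped; A skipped; C skipped.
5 of 8 scheduled.

5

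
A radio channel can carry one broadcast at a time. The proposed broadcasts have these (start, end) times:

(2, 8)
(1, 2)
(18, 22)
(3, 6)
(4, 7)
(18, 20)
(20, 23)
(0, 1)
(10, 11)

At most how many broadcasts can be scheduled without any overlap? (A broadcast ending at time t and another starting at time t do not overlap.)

Greedy by earliest finish: after sorting by end time, pick each interval compatible with the last pick.
Sorted by end: (0,1)  (1,2)  (3,6)  (4,7)  (2,8)  (10,11)  (18,20)  (18,22)  (20,23)
take (0,1); take (1,2); take (3,6); skip (2,8); take (10,11); take (18,20); take (20,23).
Selected 6 broadcasts.

6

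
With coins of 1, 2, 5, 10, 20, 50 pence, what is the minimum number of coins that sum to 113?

5

113 − 2×50→13 − 1×10→3 − 1×2→1 − 1×1→0
Total coins = 2 + 1 + 1 + 1 = 5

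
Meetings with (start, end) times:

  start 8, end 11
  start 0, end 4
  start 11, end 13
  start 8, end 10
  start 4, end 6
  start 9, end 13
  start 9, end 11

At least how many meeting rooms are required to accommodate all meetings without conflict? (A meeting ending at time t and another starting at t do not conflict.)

Count concurrent intervals with a sweep; the peak is the room count.
starts: [0, 4, 8, 8, 9, 9, 11]
ends:   [4, 6, 10, 11, 11, 13, 13]
s0→1 e4→0 s4→1 e6→0 s8→1 s8→2 s9→3 s9→4  — peak 4.

4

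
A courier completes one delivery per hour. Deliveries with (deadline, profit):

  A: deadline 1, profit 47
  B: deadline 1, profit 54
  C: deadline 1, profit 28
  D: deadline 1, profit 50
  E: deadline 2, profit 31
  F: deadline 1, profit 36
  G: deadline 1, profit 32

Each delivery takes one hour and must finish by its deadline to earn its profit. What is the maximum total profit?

85

By profit: B(d1,54), D(d1,50), A(d1,47), F(d1,36), G(d1,32), E(d2,31), C(d1,28)
B→slot 1; D skipped; A skipped; F skipped; G skipped; E→slot 2; C skipped.
Profit = 54 + 31 = 85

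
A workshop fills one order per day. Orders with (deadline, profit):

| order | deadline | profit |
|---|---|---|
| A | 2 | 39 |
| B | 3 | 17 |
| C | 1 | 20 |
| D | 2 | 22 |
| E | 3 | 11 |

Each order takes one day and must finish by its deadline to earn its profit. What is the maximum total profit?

78

Sort by profit descending; place each in the latest free slot ≤ its deadline.
By profit: A(d2,39), D(d2,22), C(d1,20), B(d3,17), E(d3,11)
A→slot 2; D→slot 1; C skipped; B→slot 3; E skipped.
Profit = 22 + 39 + 17 = 78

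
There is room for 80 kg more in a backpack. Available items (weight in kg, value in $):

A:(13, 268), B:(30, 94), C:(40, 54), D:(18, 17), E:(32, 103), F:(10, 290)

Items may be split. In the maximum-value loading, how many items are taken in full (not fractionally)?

3

Order: F (290/10=29.00) > A (268/13=20.62) > E (103/32=3.22) > B (94/30=3.13) > C (54/40=1.35) > D (17/18=0.94)
Fill: take F (10 @ 290) → take A (13 @ 268) → take E (32 @ 103) → take 25/30 of B → 78.33; 80/80 used.
3 item(s) taken whole; one partial (take 25/30 of B).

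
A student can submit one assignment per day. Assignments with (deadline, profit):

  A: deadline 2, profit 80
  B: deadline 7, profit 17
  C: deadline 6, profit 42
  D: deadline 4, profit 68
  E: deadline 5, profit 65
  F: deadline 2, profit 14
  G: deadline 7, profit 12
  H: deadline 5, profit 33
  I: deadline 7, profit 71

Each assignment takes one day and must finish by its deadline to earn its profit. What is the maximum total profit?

376

By profit: A(d2,80), I(d7,71), D(d4,68), E(d5,65), C(d6,42), H(d5,33), B(d7,17), F(d2,14), G(d7,12)
A→slot 2; I→slot 7; D→slot 4; E→slot 5; C→slot 6; H→slot 3; B→slot 1; F skipped; G skipped.
Profit = 17 + 80 + 33 + 68 + 65 + 42 + 71 = 376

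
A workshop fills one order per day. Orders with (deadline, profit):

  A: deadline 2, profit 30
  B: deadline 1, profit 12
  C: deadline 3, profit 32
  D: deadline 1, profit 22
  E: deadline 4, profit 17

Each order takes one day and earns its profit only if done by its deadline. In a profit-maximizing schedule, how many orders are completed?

4

Profit order: C=32 A=30 D=22 E=17 B=12
Assign: C→slot 3, A→slot 2, D→slot 1, E→slot 4, B skipped.
Slots: [1:D] [2:A] [3:C] [4:E]
4 of 5 scheduled.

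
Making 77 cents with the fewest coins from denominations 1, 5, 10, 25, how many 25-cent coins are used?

77 = 3×25 + 2×1
Count of 25: 3

3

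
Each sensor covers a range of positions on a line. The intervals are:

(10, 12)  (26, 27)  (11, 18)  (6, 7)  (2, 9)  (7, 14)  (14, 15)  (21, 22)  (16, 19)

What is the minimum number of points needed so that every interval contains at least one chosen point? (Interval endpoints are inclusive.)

Process intervals by earliest right end; each time one isn't hit yet, stab at its right endpoint.
By right end: [6,7]  [2,9]  [10,12]  [7,14]  [14,15]  [11,18]  [16,19]  [21,22]  [26,27]
[6,7] uncovered → point at 7; [10,12] uncovered → point at 12; [14,15] uncovered → point at 15; [16,19] uncovered → point at 19; [21,22] uncovered → point at 22; [26,27] uncovered → point at 27.
Points: 7, 12, 15, 19, 22, 27 (6 total).

6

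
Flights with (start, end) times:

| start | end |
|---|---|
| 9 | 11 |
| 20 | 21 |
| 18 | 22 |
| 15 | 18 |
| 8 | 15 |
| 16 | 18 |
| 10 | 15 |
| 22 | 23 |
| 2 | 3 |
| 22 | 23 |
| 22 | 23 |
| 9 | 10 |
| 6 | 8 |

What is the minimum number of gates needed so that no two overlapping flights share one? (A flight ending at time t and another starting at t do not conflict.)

Events (time:±→running): 2:+→1 3:-→0 6:+→1 8:-→0 8:+→1 9:+→2 9:+→3 … peak 3.

3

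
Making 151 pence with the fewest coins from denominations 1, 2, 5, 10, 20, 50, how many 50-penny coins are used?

151 = 3×50 + 1×1
Count of 50: 3

3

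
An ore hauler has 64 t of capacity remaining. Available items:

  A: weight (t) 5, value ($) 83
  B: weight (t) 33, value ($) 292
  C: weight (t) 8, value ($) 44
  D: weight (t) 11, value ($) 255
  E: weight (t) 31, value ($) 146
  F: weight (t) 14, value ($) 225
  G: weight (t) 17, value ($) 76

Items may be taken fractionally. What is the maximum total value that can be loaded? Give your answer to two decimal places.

860.50

Sort by value per unit weight and fill in that order.
Order: D (255/11=23.18) > A (83/5=16.60) > F (225/14=16.07) > B (292/33=8.85) > C (44/8=5.50) > E (146/31=4.71) > G (76/17=4.47)
Fill: take D (11 @ 255) → take A (5 @ 83) → take F (14 @ 225) → take B (33 @ 292) → take 1/8 of C → 5.50; 64/64 used.
Total value = 860.50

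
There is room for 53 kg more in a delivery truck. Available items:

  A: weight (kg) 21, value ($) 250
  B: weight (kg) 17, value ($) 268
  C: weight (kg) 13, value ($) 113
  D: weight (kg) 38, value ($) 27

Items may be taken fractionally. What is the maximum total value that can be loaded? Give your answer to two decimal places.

Order: B (268/17=15.76) > A (250/21=11.90) > C (113/13=8.69) > D (27/38=0.71)
Fill: take B (17 @ 268) → take A (21 @ 250) → take C (13 @ 113) → take 2/38 of D → 1.42; 53/53 used.
Total value = 632.42

632.42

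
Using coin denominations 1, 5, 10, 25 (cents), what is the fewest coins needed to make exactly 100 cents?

4

Greedy: take as many of the largest coin as possible, then repeat with the remainder.
100 − 4×25→0
Total coins = 4 = 4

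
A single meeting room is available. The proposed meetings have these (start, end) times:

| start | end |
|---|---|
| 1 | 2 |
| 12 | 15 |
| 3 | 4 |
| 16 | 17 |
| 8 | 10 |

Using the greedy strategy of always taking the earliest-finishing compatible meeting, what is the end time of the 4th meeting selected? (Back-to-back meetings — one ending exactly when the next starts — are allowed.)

Greedy by earliest finish: after sorting by end time, pick each interval compatible with the last pick.
Sorted by end: (1,2)  (3,4)  (8,10)  (12,15)  (16,17)
take (1,2); take (3,4); take (8,10); take (12,15); take (16,17).
Selected: (1,2) (3,4) (8,10) (12,15) (16,17)

15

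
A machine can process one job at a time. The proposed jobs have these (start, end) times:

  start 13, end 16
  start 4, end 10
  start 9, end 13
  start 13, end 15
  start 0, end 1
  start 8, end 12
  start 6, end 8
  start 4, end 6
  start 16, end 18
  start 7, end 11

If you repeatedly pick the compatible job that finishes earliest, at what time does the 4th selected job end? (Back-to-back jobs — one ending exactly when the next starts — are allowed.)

12

Sorted by end: (0,1)  (4,6)  (6,8)  (4,10)  (7,11)  (8,12)  (9,13)  (13,15)  (13,16)  (16,18)
take (0,1); take (4,6); take (6,8); skip (4,10); skip (7,11); take (8,12); take (13,15); take (16,18).
Selected: (0,1) (4,6) (6,8) (8,12) (13,15) (16,18)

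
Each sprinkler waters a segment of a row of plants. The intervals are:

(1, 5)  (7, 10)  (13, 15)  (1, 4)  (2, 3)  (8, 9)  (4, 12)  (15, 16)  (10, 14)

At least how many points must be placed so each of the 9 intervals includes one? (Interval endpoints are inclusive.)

4

Sort by right endpoint; whenever an interval is uncovered, place a point at its right end.
By right end: [2,3]  [1,4]  [1,5]  [8,9]  [7,10]  [4,12]  [10,14]  [13,15]  [15,16]
[2,3] uncovered → point at 3; [8,9] uncovered → point at 9; [10,14] uncovered → point at 14; [15,16] uncovered → point at 16.
Points: 3, 9, 14, 16 (4 total).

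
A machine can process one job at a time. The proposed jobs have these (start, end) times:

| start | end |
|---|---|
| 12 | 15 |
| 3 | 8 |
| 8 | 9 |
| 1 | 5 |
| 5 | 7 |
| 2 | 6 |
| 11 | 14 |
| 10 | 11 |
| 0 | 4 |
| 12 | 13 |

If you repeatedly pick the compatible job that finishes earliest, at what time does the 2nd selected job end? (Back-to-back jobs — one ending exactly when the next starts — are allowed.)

Greedy by earliest finish: after sorting by end time, pick each interval compatible with the last pick.
By end time: (0,4), (1,5), (2,6), (5,7), (3,8), (8,9), (10,11), (12,13), (11,14), (12,15).
Pick (0,4); next start ≥ 4 → (5,7); next start ≥ 7 → (8,9); next start ≥ 9 → (10,11); next start ≥ 11 → (12,13).
Selected: (0,4) (5,7) (8,9) (10,11) (12,13)

7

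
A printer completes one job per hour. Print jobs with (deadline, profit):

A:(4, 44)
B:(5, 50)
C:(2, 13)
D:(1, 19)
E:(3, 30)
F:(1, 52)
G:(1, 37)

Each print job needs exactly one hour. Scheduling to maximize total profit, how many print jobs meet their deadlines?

5

Take jobs in profit order; each goes to the latest open slot no later than its deadline.
By profit: F(d1,52), B(d5,50), A(d4,44), G(d1,37), E(d3,30), D(d1,19), C(d2,13)
F→slot 1; B→slot 5; A→slot 4; G skipped; E→slot 3; D skipped; C→slot 2.
5 of 7 scheduled.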